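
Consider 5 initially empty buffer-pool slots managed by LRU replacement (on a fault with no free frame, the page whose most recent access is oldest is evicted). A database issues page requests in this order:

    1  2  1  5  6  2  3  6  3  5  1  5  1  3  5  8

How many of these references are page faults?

6

1 -> miss, frames [1]
2 -> miss, frames [1, 2]
1 -> hit
5 -> miss, frames [2, 1, 5]
6 -> miss, frames [2, 1, 5, 6]
2 -> hit
3 -> miss, frames [1, 5, 6, 2, 3]
6 -> hit
3 -> hit
5 -> hit
1 -> hit
5 -> hit
1 -> hit
3 -> hit
5 -> hit
8 -> miss, evict 2, frames [6, 1, 3, 5, 8]
Page faults: 6.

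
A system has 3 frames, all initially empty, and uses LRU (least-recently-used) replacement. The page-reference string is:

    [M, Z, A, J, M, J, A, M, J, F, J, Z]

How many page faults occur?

M: fault, frames (M)
Z: fault, frames (M Z)
A: fault, frames (M Z A)
J: fault, evict M, frames (Z A J)
M: fault, evict Z, frames (A J M)
J: hit
A: hit
M: hit
J: hit
F: fault, evict A, frames (M J F)
J: hit
Z: fault, evict M, frames (F J Z)
Page faults: 7.

7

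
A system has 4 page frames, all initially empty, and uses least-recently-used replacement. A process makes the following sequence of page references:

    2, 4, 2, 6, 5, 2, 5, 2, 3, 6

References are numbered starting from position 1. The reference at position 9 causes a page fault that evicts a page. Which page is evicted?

4

pos 1: 2 → fault, frames {2}
pos 2: 4 → fault, frames {2,4}
pos 3: 2 → hit
pos 4: 6 → fault, frames {4,2,6}
pos 5: 5 → fault, frames {4,2,6,5}
pos 6: 2 → hit
pos 7: 5 → hit
pos 8: 2 → hit
pos 9: 3 → fault, evict 4, frames {6,5,2,3}
At position 9, page 4 is evicted.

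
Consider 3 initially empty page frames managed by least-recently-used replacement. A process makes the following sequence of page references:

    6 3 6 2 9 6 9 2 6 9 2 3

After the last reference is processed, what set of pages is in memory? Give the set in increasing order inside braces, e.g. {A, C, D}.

{2, 3, 9}

6 → miss, frames [6]
3 → miss, frames [6, 3]
6 → hit
2 → miss, frames [3, 6, 2]
9 → miss, evict 3, frames [6, 2, 9]
6 → hit
9 → hit
2 → hit
6 → hit
9 → hit
2 → hit
3 → miss, evict 6, frames [9, 2, 3]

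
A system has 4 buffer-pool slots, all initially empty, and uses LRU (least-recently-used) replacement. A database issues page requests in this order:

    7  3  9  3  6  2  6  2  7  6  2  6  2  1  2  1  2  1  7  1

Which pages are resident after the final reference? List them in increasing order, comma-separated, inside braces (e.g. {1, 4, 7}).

{1, 2, 6, 7}

7 → miss, frames (7)
3 → miss, frames (7 3)
9 → miss, frames (7 3 9)
3 → hit
6 → miss, frames (7 9 3 6)
2 → miss, evict 7, frames (9 3 6 2)
6 → hit
2 → hit
7 → miss, evict 9, frames (3 6 2 7)
6 → hit
2 → hit
6 → hit
2 → hit
1 → miss, evict 3, frames (7 6 2 1)
2 → hit
1 → hit
2 → hit
1 → hit
7 → hit
1 → hit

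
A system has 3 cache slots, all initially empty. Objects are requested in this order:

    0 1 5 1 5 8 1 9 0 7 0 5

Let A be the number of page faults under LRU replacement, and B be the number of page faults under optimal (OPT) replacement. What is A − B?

Under LRU: F F F . . F . F F F . F → 8 faults.
Under OPT: F F F . . F . F . F . F → 7 faults.
A − B = 8 − 7 = 1.

1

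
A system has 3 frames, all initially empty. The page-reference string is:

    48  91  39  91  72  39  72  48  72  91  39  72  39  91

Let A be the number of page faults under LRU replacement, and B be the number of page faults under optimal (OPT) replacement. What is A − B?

2

Under LRU: F F F . F . . F . F F . . . → 7 faults.
Under OPT: F F F . F . . . . F . . . . → 5 faults.
A − B = 7 − 5 = 2.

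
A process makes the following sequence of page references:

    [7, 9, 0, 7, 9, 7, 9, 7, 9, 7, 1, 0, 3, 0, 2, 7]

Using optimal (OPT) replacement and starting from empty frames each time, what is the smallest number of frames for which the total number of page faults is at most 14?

2

f=1: 16 faults
f=2: 9 faults
f=3: 6 faults
f=4: 6 faults
f=5: 6 faults
f=6: 6 faults
Smallest f with faults ≤ 14 is 2.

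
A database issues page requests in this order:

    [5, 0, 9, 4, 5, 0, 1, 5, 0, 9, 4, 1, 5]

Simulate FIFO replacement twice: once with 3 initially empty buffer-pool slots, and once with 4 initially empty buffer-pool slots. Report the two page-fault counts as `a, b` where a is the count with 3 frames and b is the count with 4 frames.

3 frames: F F F F F F F . . F F . F → 10 faults.
4 frames: F F F F . . F F F F F F F → 11 faults.
11 > 10: adding a frame increased faults — Belady's anomaly.

10, 11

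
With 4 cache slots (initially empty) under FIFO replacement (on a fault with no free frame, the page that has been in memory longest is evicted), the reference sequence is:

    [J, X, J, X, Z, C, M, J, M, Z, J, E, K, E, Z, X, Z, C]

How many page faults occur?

11

J → fault, frames (J)
X → fault, frames (J X)
J → hit
X → hit
Z → fault, frames (J X Z)
C → fault, frames (J X Z C)
M → fault, evict J, frames (X Z C M)
J → fault, evict X, frames (Z C M J)
M → hit
Z → hit
J → hit
E → fault, evict Z, frames (C M J E)
K → fault, evict C, frames (M J E K)
E → hit
Z → fault, evict M, frames (J E K Z)
X → fault, evict J, frames (E K Z X)
Z → hit
C → fault, evict E, frames (K Z X C)
Page faults: 11.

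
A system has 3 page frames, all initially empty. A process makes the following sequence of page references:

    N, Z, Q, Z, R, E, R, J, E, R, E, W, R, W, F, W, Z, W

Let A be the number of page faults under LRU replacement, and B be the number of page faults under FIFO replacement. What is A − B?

Under LRU: F F F . F F . F . . . F . . F . F . → 9 faults.
Under FIFO: F F F . F F . F . . . F F . F . F F → 11 faults.
A − B = 9 − 11 = -2.

-2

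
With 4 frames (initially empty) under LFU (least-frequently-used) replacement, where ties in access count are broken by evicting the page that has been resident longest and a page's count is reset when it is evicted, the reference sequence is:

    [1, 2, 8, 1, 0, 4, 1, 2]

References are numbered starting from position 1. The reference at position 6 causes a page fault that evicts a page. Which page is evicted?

pos 1: 1 → miss, frames [1]
pos 2: 2 → miss, frames [1, 2]
pos 3: 8 → miss, frames [1, 2, 8]
pos 4: 1 → hit
pos 5: 0 → miss, frames [1, 2, 8, 0]
pos 6: 4 → miss, evict 2, frames [1, 8, 0, 4]
At position 6, page 2 is evicted.

2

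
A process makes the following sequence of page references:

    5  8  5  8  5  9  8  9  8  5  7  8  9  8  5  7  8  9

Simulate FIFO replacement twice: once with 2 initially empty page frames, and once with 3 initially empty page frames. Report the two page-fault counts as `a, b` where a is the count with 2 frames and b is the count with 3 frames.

11, 7

2 frames: F F . . . F . . . F F F F . F F F F → 11 faults.
3 frames: F F . . . F . . . . F . . . F . F F → 7 faults.
7 < 11: adding a frame reduced faults, as is typical.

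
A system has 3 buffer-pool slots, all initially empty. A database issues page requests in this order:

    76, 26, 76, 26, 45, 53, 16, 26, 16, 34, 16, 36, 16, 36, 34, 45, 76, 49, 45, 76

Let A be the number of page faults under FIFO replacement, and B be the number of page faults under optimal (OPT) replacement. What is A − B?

2

Under FIFO: F F . . F F F F . F . F F . . F F F . . → 12 faults.
Under OPT: F F . . F F F . . F . F . . . F F F . . → 10 faults.
A − B = 12 − 10 = 2.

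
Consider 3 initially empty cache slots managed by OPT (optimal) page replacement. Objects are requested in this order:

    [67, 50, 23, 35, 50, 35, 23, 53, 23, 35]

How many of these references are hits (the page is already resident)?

67: miss, frames {67}
50: miss, frames {67,50}
23: miss, frames {67,50,23}
35: miss, evict 67, frames {50,23,35}
50: hit
35: hit
23: hit
53: miss, evict 50, frames {23,35,53}
23: hit
35: hit
Hits: 5.

5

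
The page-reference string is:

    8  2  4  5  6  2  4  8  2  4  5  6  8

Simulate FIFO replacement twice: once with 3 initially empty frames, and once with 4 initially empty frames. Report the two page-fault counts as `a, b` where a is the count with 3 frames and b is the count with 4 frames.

3 frames: F F F F F F F F . . F F . → 10 faults.
4 frames: F F F F F . . F F F F F F → 11 faults.
11 > 10: adding a frame increased faults — Belady's anomaly.

10, 11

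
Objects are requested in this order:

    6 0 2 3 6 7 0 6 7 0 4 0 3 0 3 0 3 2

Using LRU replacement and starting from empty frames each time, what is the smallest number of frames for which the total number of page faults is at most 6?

6

f=1: 18 faults
f=2: 13 faults
f=3: 10 faults
f=4: 9 faults
f=5: 7 faults
f=6: 6 faults
Smallest f with faults ≤ 6 is 6.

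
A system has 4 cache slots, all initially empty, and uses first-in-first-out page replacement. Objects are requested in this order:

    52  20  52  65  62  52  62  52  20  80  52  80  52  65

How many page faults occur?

52: miss, frames (52)
20: miss, frames (52 20)
52: hit
65: miss, frames (52 20 65)
62: miss, frames (52 20 65 62)
52: hit
62: hit
52: hit
20: hit
80: miss, evict 52, frames (20 65 62 80)
52: miss, evict 20, frames (65 62 80 52)
80: hit
52: hit
65: hit
Page faults: 6.

6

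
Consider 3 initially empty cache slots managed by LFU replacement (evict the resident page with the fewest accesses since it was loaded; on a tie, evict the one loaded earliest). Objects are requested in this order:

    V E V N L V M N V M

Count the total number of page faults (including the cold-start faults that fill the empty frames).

6

V -> fault, frames {V}
E -> fault, frames {V,E}
V -> hit
N -> fault, frames {V,E,N}
L -> fault, evict E, frames {V,N,L}
V -> hit
M -> fault, evict N, frames {V,L,M}
N -> fault, evict L, frames {V,M,N}
V -> hit
M -> hit
Page faults: 6.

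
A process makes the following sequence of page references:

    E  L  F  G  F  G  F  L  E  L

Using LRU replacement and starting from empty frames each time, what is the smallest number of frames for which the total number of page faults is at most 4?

4

f=1: 10 faults
f=2: 6 faults
f=3: 5 faults
f=4: 4 faults
Smallest f with faults ≤ 4 is 4.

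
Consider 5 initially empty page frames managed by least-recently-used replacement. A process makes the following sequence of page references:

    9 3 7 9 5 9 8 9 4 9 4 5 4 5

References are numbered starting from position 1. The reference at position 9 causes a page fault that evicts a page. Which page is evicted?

3

pos 1: 9 -> fault, frames [9]
pos 2: 3 -> fault, frames [9, 3]
pos 3: 7 -> fault, frames [9, 3, 7]
pos 4: 9 -> hit
pos 5: 5 -> fault, frames [3, 7, 9, 5]
pos 6: 9 -> hit
pos 7: 8 -> fault, frames [3, 7, 5, 9, 8]
pos 8: 9 -> hit
pos 9: 4 -> fault, evict 3, frames [7, 5, 8, 9, 4]
At position 9, page 3 is evicted.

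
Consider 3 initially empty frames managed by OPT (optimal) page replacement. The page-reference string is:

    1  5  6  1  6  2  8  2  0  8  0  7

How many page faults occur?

1: miss, frames {1}
5: miss, frames {1,5}
6: miss, frames {1,5,6}
1: hit
6: hit
2: miss, evict 6, frames {1,5,2}
8: miss, evict 5, frames {1,2,8}
2: hit
0: miss, evict 2, frames {1,8,0}
8: hit
0: hit
7: miss, evict 0, frames {1,8,7}
Page faults: 7.

7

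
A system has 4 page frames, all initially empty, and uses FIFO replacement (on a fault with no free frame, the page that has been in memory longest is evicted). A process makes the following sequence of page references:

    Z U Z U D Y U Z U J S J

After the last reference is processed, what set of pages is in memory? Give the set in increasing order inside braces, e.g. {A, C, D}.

{D, J, S, Y}

Z: fault, frames {Z}
U: fault, frames {Z,U}
Z: hit
U: hit
D: fault, frames {Z,U,D}
Y: fault, frames {Z,U,D,Y}
U: hit
Z: hit
U: hit
J: fault, evict Z, frames {U,D,Y,J}
S: fault, evict U, frames {D,Y,J,S}
J: hit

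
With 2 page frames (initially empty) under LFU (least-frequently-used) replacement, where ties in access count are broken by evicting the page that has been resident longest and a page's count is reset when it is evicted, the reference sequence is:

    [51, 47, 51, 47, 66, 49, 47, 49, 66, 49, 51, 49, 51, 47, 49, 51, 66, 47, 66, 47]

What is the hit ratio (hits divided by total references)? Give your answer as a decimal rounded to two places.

51: fault, frames (51)
47: fault, frames (51 47)
51: hit
47: hit
66: fault, evict 51, frames (47 66)
49: fault, evict 66, frames (47 49)
47: hit
49: hit
66: fault, evict 49, frames (47 66)
49: fault, evict 66, frames (47 49)
51: fault, evict 49, frames (47 51)
49: fault, evict 51, frames (47 49)
51: fault, evict 49, frames (47 51)
47: hit
49: fault, evict 51, frames (47 49)
51: fault, evict 49, frames (47 51)
66: fault, evict 51, frames (47 66)
47: hit
66: hit
47: hit
Hits: 8 of 20 references → 8/20 = 0.4000.

0.40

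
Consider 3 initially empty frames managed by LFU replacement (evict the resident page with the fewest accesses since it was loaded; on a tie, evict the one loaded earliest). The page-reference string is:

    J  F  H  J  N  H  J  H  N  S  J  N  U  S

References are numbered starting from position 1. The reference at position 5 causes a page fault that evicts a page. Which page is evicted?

F

pos 1: J → fault, frames [J]
pos 2: F → fault, frames [J, F]
pos 3: H → fault, frames [J, F, H]
pos 4: J → hit
pos 5: N → fault, evict F, frames [J, H, N]
At position 5, page F is evicted.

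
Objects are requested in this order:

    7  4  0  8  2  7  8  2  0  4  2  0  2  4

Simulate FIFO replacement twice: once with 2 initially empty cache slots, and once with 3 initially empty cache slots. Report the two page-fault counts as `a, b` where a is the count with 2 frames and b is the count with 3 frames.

13, 9

2 frames: F F F F F F F F F F F F . F → 13 faults.
3 frames: F F F F F F . . F F F . . . → 9 faults.
9 < 13: adding a frame reduced faults, as is typical.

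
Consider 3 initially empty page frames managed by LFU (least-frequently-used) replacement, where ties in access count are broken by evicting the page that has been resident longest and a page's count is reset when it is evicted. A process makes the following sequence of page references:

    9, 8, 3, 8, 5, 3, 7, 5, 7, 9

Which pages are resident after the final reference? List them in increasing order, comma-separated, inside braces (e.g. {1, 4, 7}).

9 -> miss, frames [9]
8 -> miss, frames [9, 8]
3 -> miss, frames [9, 8, 3]
8 -> hit
5 -> miss, evict 9, frames [8, 3, 5]
3 -> hit
7 -> miss, evict 5, frames [8, 3, 7]
5 -> miss, evict 7, frames [8, 3, 5]
7 -> miss, evict 5, frames [8, 3, 7]
9 -> miss, evict 7, frames [8, 3, 9]

{3, 8, 9}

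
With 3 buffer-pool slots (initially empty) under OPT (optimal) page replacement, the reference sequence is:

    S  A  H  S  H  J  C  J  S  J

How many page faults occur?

5

S -> miss, frames (S)
A -> miss, frames (S A)
H -> miss, frames (S A H)
S -> hit
H -> hit
J -> miss, evict H, frames (S A J)
C -> miss, evict A, frames (S J C)
J -> hit
S -> hit
J -> hit
Page faults: 5.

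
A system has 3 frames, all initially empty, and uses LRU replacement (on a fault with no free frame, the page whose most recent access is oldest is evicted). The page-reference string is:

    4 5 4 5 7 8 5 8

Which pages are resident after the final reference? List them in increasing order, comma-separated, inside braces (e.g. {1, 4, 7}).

4 → miss, frames [4]
5 → miss, frames [4, 5]
4 → hit
5 → hit
7 → miss, frames [4, 5, 7]
8 → miss, evict 4, frames [5, 7, 8]
5 → hit
8 → hit

{5, 7, 8}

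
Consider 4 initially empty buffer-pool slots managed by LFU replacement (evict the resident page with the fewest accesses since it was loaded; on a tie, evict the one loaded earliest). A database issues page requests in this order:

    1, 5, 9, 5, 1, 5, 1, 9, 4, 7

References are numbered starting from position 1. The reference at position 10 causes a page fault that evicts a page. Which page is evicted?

pos 1: 1 -> fault, frames {1}
pos 2: 5 -> fault, frames {1,5}
pos 3: 9 -> fault, frames {1,5,9}
pos 4: 5 -> hit
pos 5: 1 -> hit
pos 6: 5 -> hit
pos 7: 1 -> hit
pos 8: 9 -> hit
pos 9: 4 -> fault, frames {1,5,9,4}
pos 10: 7 -> fault, evict 4, frames {1,5,9,7}
At position 10, page 4 is evicted.

4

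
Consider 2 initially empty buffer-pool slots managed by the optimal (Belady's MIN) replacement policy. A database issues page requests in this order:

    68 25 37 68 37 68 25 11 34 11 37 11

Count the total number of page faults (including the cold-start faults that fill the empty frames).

7

68 -> miss, frames {68}
25 -> miss, frames {68,25}
37 -> miss, evict 25, frames {68,37}
68 -> hit
37 -> hit
68 -> hit
25 -> miss, evict 68, frames {37,25}
11 -> miss, evict 25, frames {37,11}
34 -> miss, evict 37, frames {11,34}
11 -> hit
37 -> miss, evict 34, frames {11,37}
11 -> hit
Page faults: 7.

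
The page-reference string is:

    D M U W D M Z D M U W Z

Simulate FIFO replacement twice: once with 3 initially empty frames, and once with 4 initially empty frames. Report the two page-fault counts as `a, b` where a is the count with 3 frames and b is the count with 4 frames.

9, 10

3 frames: F F F F F F F . . F F . → 9 faults.
4 frames: F F F F . . F F F F F F → 10 faults.
10 > 9: adding a frame increased faults — Belady's anomaly.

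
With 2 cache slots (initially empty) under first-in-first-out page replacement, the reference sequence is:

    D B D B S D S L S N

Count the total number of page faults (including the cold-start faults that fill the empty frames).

7

D -> fault, frames {D}
B -> fault, frames {D,B}
D -> hit
B -> hit
S -> fault, evict D, frames {B,S}
D -> fault, evict B, frames {S,D}
S -> hit
L -> fault, evict S, frames {D,L}
S -> fault, evict D, frames {L,S}
N -> fault, evict L, frames {S,N}
Page faults: 7.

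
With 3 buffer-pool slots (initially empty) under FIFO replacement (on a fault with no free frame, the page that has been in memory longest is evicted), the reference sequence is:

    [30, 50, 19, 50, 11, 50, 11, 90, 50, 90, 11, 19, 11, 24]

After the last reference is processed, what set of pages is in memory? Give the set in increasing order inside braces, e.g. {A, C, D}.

{11, 19, 24}

30 → miss, frames {30}
50 → miss, frames {30,50}
19 → miss, frames {30,50,19}
50 → hit
11 → miss, evict 30, frames {50,19,11}
50 → hit
11 → hit
90 → miss, evict 50, frames {19,11,90}
50 → miss, evict 19, frames {11,90,50}
90 → hit
11 → hit
19 → miss, evict 11, frames {90,50,19}
11 → miss, evict 90, frames {50,19,11}
24 → miss, evict 50, frames {19,11,24}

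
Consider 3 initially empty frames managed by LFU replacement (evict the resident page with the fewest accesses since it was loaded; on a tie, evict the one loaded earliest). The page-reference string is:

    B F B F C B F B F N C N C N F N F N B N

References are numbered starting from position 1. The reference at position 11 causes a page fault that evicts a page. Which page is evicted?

pos 1: B → fault, frames [B]
pos 2: F → fault, frames [B, F]
pos 3: B → hit
pos 4: F → hit
pos 5: C → fault, frames [B, F, C]
pos 6: B → hit
pos 7: F → hit
pos 8: B → hit
pos 9: F → hit
pos 10: N → fault, evict C, frames [B, F, N]
pos 11: C → fault, evict N, frames [B, F, C]
At position 11, page N is evicted.

N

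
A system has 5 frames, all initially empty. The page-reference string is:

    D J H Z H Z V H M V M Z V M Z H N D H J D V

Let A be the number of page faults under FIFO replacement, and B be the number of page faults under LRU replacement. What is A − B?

Under FIFO: F F F F . . F . F . . . . . . . F F F F . F → 11 faults.
Under LRU: F F F F . . F . F . . . . . . . F F . F . F → 10 faults.
A − B = 11 − 10 = 1.

1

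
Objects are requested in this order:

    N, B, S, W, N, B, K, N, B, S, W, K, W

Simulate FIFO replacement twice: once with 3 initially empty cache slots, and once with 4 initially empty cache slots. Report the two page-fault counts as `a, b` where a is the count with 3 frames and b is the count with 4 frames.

9, 10

3 frames: F F F F F F F . . F F . . → 9 faults.
4 frames: F F F F . . F F F F F F . → 10 faults.
10 > 9: adding a frame increased faults — Belady's anomaly.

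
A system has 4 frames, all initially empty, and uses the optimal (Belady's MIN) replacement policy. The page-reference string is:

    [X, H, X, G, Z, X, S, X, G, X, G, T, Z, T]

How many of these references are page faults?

X: fault, frames [X]
H: fault, frames [X, H]
X: hit
G: fault, frames [X, H, G]
Z: fault, frames [X, H, G, Z]
X: hit
S: fault, evict H, frames [X, G, Z, S]
X: hit
G: hit
X: hit
G: hit
T: fault, evict S, frames [X, G, Z, T]
Z: hit
T: hit
Page faults: 6.

6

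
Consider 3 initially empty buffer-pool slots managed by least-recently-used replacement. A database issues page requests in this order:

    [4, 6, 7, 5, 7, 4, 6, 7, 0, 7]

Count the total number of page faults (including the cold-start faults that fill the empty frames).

4 → fault, frames {4}
6 → fault, frames {4,6}
7 → fault, frames {4,6,7}
5 → fault, evict 4, frames {6,7,5}
7 → hit
4 → fault, evict 6, frames {5,7,4}
6 → fault, evict 5, frames {7,4,6}
7 → hit
0 → fault, evict 4, frames {6,7,0}
7 → hit
Page faults: 7.

7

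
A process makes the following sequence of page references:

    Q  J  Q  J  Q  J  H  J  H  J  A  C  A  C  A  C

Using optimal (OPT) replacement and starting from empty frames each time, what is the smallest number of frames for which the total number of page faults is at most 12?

2

f=1: 16 faults
f=2: 5 faults
f=3: 5 faults
f=4: 5 faults
f=5: 5 faults
Smallest f with faults ≤ 12 is 2.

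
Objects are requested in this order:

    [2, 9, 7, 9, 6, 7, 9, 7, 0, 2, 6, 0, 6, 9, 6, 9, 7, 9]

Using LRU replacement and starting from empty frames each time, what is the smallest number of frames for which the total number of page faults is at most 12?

f=1: 18 faults
f=2: 12 faults
f=3: 9 faults
f=4: 9 faults
f=5: 5 faults
Smallest f with faults ≤ 12 is 2.

2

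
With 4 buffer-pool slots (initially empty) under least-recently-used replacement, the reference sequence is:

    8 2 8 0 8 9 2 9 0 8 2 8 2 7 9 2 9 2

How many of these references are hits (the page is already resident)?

12

8 -> miss, frames [8]
2 -> miss, frames [8, 2]
8 -> hit
0 -> miss, frames [2, 8, 0]
8 -> hit
9 -> miss, frames [2, 0, 8, 9]
2 -> hit
9 -> hit
0 -> hit
8 -> hit
2 -> hit
8 -> hit
2 -> hit
7 -> miss, evict 9, frames [0, 8, 2, 7]
9 -> miss, evict 0, frames [8, 2, 7, 9]
2 -> hit
9 -> hit
2 -> hit
Hits: 12.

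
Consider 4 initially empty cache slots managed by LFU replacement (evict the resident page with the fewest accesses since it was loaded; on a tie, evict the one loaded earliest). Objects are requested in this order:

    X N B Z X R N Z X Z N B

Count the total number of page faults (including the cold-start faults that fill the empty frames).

7

X: fault, frames {X}
N: fault, frames {X,N}
B: fault, frames {X,N,B}
Z: fault, frames {X,N,B,Z}
X: hit
R: fault, evict N, frames {X,B,Z,R}
N: fault, evict B, frames {X,Z,R,N}
Z: hit
X: hit
Z: hit
N: hit
B: fault, evict R, frames {X,Z,N,B}
Page faults: 7.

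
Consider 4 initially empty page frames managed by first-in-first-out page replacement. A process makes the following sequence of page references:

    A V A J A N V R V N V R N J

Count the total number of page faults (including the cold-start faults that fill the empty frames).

5

A: fault, frames (A)
V: fault, frames (A V)
A: hit
J: fault, frames (A V J)
A: hit
N: fault, frames (A V J N)
V: hit
R: fault, evict A, frames (V J N R)
V: hit
N: hit
V: hit
R: hit
N: hit
J: hit
Page faults: 5.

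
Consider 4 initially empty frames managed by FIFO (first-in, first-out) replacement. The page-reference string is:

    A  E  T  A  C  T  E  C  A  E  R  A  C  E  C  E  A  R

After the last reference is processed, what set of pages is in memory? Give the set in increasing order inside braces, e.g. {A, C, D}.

{A, C, E, R}

A → fault, frames {A}
E → fault, frames {A,E}
T → fault, frames {A,E,T}
A → hit
C → fault, frames {A,E,T,C}
T → hit
E → hit
C → hit
A → hit
E → hit
R → fault, evict A, frames {E,T,C,R}
A → fault, evict E, frames {T,C,R,A}
C → hit
E → fault, evict T, frames {C,R,A,E}
C → hit
E → hit
A → hit
R → hit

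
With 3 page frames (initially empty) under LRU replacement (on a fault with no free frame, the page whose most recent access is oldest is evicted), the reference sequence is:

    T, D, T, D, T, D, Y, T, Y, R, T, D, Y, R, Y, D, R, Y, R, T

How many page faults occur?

T -> fault, frames {T}
D -> fault, frames {T,D}
T -> hit
D -> hit
T -> hit
D -> hit
Y -> fault, frames {T,D,Y}
T -> hit
Y -> hit
R -> fault, evict D, frames {T,Y,R}
T -> hit
D -> fault, evict Y, frames {R,T,D}
Y -> fault, evict R, frames {T,D,Y}
R -> fault, evict T, frames {D,Y,R}
Y -> hit
D -> hit
R -> hit
Y -> hit
R -> hit
T -> fault, evict D, frames {Y,R,T}
Page faults: 8.

8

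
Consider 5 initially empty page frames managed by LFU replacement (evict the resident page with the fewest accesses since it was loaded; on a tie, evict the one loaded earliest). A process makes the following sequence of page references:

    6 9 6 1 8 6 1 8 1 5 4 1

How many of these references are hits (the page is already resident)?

6 → miss, frames {6}
9 → miss, frames {6,9}
6 → hit
1 → miss, frames {6,9,1}
8 → miss, frames {6,9,1,8}
6 → hit
1 → hit
8 → hit
1 → hit
5 → miss, frames {6,9,1,8,5}
4 → miss, evict 9, frames {6,1,8,5,4}
1 → hit
Hits: 6.

6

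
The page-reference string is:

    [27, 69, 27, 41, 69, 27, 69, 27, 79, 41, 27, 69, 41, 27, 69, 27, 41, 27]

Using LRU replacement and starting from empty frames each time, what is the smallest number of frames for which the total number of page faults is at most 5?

4

f=1: 18 faults
f=2: 13 faults
f=3: 6 faults
f=4: 4 faults
Smallest f with faults ≤ 5 is 4.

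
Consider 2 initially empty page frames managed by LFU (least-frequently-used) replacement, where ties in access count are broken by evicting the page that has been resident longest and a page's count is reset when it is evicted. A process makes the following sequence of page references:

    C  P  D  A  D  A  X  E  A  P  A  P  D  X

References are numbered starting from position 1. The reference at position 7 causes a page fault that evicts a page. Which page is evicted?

D

pos 1: C: miss, frames (C)
pos 2: P: miss, frames (C P)
pos 3: D: miss, evict C, frames (P D)
pos 4: A: miss, evict P, frames (D A)
pos 5: D: hit
pos 6: A: hit
pos 7: X: miss, evict D, frames (A X)
At position 7, page D is evicted.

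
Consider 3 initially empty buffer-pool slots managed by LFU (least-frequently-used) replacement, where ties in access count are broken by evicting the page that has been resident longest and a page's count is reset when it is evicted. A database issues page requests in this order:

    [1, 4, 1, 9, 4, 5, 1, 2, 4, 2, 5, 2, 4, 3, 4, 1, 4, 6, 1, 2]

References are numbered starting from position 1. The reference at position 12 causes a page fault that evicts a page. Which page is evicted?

pos 1: 1 → fault, frames [1]
pos 2: 4 → fault, frames [1, 4]
pos 3: 1 → hit
pos 4: 9 → fault, frames [1, 4, 9]
pos 5: 4 → hit
pos 6: 5 → fault, evict 9, frames [1, 4, 5]
pos 7: 1 → hit
pos 8: 2 → fault, evict 5, frames [1, 4, 2]
pos 9: 4 → hit
pos 10: 2 → hit
pos 11: 5 → fault, evict 2, frames [1, 4, 5]
pos 12: 2 → fault, evict 5, frames [1, 4, 2]
At position 12, page 5 is evicted.

5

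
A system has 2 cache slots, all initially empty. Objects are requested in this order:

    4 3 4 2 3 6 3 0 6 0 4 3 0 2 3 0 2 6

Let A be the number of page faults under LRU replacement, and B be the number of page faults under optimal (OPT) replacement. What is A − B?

5

Under LRU: F F . F F F . F F . F F F F F F F F → 15 faults.
Under OPT: F F . F . F . F . . F F . F . F . F → 10 faults.
A − B = 15 − 10 = 5.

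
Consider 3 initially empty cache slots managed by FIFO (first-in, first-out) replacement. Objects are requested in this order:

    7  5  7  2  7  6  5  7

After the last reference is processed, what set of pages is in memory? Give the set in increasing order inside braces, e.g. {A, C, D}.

{2, 6, 7}

7: fault, frames [7]
5: fault, frames [7, 5]
7: hit
2: fault, frames [7, 5, 2]
7: hit
6: fault, evict 7, frames [5, 2, 6]
5: hit
7: fault, evict 5, frames [2, 6, 7]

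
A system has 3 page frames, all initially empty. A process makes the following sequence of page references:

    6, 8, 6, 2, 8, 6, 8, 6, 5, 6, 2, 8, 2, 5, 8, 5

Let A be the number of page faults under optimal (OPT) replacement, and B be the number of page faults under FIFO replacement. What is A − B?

Under OPT: F F . F . . . . F . . F . . . . → 5 faults.
Under FIFO: F F . F . . . . F F . F F F . . → 8 faults.
A − B = 5 − 8 = -3.

-3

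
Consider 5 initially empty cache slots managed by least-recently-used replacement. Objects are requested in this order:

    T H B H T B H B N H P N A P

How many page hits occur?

8

T → fault, frames {T}
H → fault, frames {T,H}
B → fault, frames {T,H,B}
H → hit
T → hit
B → hit
H → hit
B → hit
N → fault, frames {T,H,B,N}
H → hit
P → fault, frames {T,B,N,H,P}
N → hit
A → fault, evict T, frames {B,H,P,N,A}
P → hit
Hits: 8.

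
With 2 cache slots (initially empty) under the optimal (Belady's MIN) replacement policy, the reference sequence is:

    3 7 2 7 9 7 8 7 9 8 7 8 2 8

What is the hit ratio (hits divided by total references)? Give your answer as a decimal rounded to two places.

0.43

3 -> miss, frames (3)
7 -> miss, frames (3 7)
2 -> miss, evict 3, frames (7 2)
7 -> hit
9 -> miss, evict 2, frames (7 9)
7 -> hit
8 -> miss, evict 9, frames (7 8)
7 -> hit
9 -> miss, evict 7, frames (8 9)
8 -> hit
7 -> miss, evict 9, frames (8 7)
8 -> hit
2 -> miss, evict 7, frames (8 2)
8 -> hit
Hits: 6 of 14 references → 6/14 = 0.4286.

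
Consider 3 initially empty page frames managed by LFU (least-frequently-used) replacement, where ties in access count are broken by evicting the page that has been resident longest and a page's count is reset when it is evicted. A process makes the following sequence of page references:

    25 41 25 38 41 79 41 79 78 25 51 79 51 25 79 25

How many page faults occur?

25: miss, frames (25)
41: miss, frames (25 41)
25: hit
38: miss, frames (25 41 38)
41: hit
79: miss, evict 38, frames (25 41 79)
41: hit
79: hit
78: miss, evict 25, frames (41 79 78)
25: miss, evict 78, frames (41 79 25)
51: miss, evict 25, frames (41 79 51)
79: hit
51: hit
25: miss, evict 51, frames (41 79 25)
79: hit
25: hit
Page faults: 8.

8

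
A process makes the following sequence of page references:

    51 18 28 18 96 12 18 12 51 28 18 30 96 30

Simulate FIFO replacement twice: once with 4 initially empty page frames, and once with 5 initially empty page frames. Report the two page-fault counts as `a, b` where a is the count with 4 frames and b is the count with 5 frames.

4 frames: F F F . F F . . F . F F F . → 9 faults.
5 frames: F F F . F F . . . . . F . . → 6 faults.
6 < 9: adding a frame reduced faults, as is typical.

9, 6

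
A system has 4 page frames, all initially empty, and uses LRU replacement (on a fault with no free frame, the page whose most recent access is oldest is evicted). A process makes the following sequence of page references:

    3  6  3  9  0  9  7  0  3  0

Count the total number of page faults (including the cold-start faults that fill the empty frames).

3: fault, frames {3}
6: fault, frames {3,6}
3: hit
9: fault, frames {6,3,9}
0: fault, frames {6,3,9,0}
9: hit
7: fault, evict 6, frames {3,0,9,7}
0: hit
3: hit
0: hit
Page faults: 5.

5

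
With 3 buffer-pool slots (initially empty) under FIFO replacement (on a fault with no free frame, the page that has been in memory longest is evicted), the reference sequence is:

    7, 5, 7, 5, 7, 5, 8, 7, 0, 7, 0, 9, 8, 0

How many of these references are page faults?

8

7 -> fault, frames (7)
5 -> fault, frames (7 5)
7 -> hit
5 -> hit
7 -> hit
5 -> hit
8 -> fault, frames (7 5 8)
7 -> hit
0 -> fault, evict 7, frames (5 8 0)
7 -> fault, evict 5, frames (8 0 7)
0 -> hit
9 -> fault, evict 8, frames (0 7 9)
8 -> fault, evict 0, frames (7 9 8)
0 -> fault, evict 7, frames (9 8 0)
Page faults: 8.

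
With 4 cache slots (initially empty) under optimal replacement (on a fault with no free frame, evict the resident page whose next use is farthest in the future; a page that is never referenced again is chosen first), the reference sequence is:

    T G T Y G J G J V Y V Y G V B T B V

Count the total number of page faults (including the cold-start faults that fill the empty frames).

T -> fault, frames (T)
G -> fault, frames (T G)
T -> hit
Y -> fault, frames (T G Y)
G -> hit
J -> fault, frames (T G Y J)
G -> hit
J -> hit
V -> fault, evict J, frames (T G Y V)
Y -> hit
V -> hit
Y -> hit
G -> hit
V -> hit
B -> fault, evict Y, frames (T G V B)
T -> hit
B -> hit
V -> hit
Page faults: 6.

6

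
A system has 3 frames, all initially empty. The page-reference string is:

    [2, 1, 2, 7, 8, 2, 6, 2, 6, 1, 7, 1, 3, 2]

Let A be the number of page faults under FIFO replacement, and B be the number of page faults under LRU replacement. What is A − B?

1

Under FIFO: F F . F F F F . . F F . F F → 10 faults.
Under LRU: F F . F F . F . . F F . F F → 9 faults.
A − B = 10 − 9 = 1.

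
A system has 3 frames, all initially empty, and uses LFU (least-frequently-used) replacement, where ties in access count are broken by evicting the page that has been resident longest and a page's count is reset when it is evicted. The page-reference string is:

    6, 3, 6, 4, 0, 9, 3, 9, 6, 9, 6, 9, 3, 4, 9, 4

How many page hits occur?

9

6 → miss, frames [6]
3 → miss, frames [6, 3]
6 → hit
4 → miss, frames [6, 3, 4]
0 → miss, evict 3, frames [6, 4, 0]
9 → miss, evict 4, frames [6, 0, 9]
3 → miss, evict 0, frames [6, 9, 3]
9 → hit
6 → hit
9 → hit
6 → hit
9 → hit
3 → hit
4 → miss, evict 3, frames [6, 9, 4]
9 → hit
4 → hit
Hits: 9.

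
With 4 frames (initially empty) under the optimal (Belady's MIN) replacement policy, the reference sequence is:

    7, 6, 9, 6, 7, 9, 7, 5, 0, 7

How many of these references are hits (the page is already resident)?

5

7 → fault, frames [7]
6 → fault, frames [7, 6]
9 → fault, frames [7, 6, 9]
6 → hit
7 → hit
9 → hit
7 → hit
5 → fault, frames [7, 6, 9, 5]
0 → fault, evict 5, frames [7, 6, 9, 0]
7 → hit
Hits: 5.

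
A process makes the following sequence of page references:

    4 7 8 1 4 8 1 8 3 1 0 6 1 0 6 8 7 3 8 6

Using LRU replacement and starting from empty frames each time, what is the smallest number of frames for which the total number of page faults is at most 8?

f=1: 20 faults
f=2: 19 faults
f=3: 12 faults
f=4: 10 faults
f=5: 9 faults
f=6: 8 faults
f=7: 7 faults
Smallest f with faults ≤ 8 is 6.

6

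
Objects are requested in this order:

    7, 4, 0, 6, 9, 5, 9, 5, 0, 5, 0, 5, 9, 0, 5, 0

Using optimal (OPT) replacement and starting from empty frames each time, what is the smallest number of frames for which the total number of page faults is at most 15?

2

f=1: 16 faults
f=2: 9 faults
f=3: 6 faults
f=4: 6 faults
f=5: 6 faults
f=6: 6 faults
Smallest f with faults ≤ 15 is 2.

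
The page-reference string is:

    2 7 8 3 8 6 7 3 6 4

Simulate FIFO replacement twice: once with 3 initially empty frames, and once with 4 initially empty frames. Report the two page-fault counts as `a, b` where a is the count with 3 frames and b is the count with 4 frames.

3 frames: F F F F . F F . . F → 7 faults.
4 frames: F F F F . F . . . F → 6 faults.
6 < 7: adding a frame reduced faults, as is typical.

7, 6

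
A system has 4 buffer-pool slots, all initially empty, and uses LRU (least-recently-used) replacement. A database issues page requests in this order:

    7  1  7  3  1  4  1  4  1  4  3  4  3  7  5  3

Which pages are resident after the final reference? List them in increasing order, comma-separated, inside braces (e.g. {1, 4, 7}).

7 → miss, frames (7)
1 → miss, frames (7 1)
7 → hit
3 → miss, frames (1 7 3)
1 → hit
4 → miss, frames (7 3 1 4)
1 → hit
4 → hit
1 → hit
4 → hit
3 → hit
4 → hit
3 → hit
7 → hit
5 → miss, evict 1, frames (4 3 7 5)
3 → hit

{3, 4, 5, 7}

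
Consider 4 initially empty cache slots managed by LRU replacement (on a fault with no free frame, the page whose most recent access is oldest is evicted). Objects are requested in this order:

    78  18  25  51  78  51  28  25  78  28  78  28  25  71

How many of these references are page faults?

78 → miss, frames {78}
18 → miss, frames {78,18}
25 → miss, frames {78,18,25}
51 → miss, frames {78,18,25,51}
78 → hit
51 → hit
28 → miss, evict 18, frames {25,78,51,28}
25 → hit
78 → hit
28 → hit
78 → hit
28 → hit
25 → hit
71 → miss, evict 51, frames {78,28,25,71}
Page faults: 6.

6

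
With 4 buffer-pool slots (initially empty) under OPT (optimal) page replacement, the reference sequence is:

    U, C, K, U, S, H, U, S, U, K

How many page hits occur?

U -> fault, frames (U)
C -> fault, frames (U C)
K -> fault, frames (U C K)
U -> hit
S -> fault, frames (U C K S)
H -> fault, evict C, frames (U K S H)
U -> hit
S -> hit
U -> hit
K -> hit
Hits: 5.

5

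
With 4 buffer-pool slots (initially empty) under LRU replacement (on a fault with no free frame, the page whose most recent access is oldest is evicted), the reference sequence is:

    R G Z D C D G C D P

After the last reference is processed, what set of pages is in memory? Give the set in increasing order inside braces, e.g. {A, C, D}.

R → miss, frames {R}
G → miss, frames {R,G}
Z → miss, frames {R,G,Z}
D → miss, frames {R,G,Z,D}
C → miss, evict R, frames {G,Z,D,C}
D → hit
G → hit
C → hit
D → hit
P → miss, evict Z, frames {G,C,D,P}

{C, D, G, P}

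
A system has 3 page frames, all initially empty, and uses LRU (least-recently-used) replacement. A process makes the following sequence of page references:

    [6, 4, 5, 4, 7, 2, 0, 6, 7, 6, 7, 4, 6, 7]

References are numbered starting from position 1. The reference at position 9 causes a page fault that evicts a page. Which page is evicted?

2

pos 1: 6: miss, frames {6}
pos 2: 4: miss, frames {6,4}
pos 3: 5: miss, frames {6,4,5}
pos 4: 4: hit
pos 5: 7: miss, evict 6, frames {5,4,7}
pos 6: 2: miss, evict 5, frames {4,7,2}
pos 7: 0: miss, evict 4, frames {7,2,0}
pos 8: 6: miss, evict 7, frames {2,0,6}
pos 9: 7: miss, evict 2, frames {0,6,7}
At position 9, page 2 is evicted.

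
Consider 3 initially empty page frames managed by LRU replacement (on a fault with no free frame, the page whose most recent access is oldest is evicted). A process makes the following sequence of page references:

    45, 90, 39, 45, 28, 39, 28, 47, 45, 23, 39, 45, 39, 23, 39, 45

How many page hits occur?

8

45 → fault, frames [45]
90 → fault, frames [45, 90]
39 → fault, frames [45, 90, 39]
45 → hit
28 → fault, evict 90, frames [39, 45, 28]
39 → hit
28 → hit
47 → fault, evict 45, frames [39, 28, 47]
45 → fault, evict 39, frames [28, 47, 45]
23 → fault, evict 28, frames [47, 45, 23]
39 → fault, evict 47, frames [45, 23, 39]
45 → hit
39 → hit
23 → hit
39 → hit
45 → hit
Hits: 8.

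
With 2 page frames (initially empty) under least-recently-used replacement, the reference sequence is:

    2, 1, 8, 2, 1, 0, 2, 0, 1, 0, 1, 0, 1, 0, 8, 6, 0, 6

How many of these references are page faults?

11

2 → miss, frames (2)
1 → miss, frames (2 1)
8 → miss, evict 2, frames (1 8)
2 → miss, evict 1, frames (8 2)
1 → miss, evict 8, frames (2 1)
0 → miss, evict 2, frames (1 0)
2 → miss, evict 1, frames (0 2)
0 → hit
1 → miss, evict 2, frames (0 1)
0 → hit
1 → hit
0 → hit
1 → hit
0 → hit
8 → miss, evict 1, frames (0 8)
6 → miss, evict 0, frames (8 6)
0 → miss, evict 8, frames (6 0)
6 → hit
Page faults: 11.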